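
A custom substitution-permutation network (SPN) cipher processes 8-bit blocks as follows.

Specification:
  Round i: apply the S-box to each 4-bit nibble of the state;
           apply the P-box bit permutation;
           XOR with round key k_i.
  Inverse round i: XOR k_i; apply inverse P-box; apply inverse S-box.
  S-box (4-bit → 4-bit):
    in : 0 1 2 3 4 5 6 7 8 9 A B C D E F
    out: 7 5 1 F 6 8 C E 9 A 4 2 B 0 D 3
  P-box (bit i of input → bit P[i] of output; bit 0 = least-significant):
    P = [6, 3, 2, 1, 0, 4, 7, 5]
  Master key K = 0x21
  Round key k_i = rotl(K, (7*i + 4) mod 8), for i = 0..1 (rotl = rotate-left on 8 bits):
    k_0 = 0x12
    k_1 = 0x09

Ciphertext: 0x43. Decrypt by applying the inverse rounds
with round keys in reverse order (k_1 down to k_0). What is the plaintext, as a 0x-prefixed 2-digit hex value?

s_0 = ciphertext = 0x43
s_1 = InvRound(s_0, k_1) = 0xDC
s_2 = InvRound(s_1, k_0) = 0xA3

0xA3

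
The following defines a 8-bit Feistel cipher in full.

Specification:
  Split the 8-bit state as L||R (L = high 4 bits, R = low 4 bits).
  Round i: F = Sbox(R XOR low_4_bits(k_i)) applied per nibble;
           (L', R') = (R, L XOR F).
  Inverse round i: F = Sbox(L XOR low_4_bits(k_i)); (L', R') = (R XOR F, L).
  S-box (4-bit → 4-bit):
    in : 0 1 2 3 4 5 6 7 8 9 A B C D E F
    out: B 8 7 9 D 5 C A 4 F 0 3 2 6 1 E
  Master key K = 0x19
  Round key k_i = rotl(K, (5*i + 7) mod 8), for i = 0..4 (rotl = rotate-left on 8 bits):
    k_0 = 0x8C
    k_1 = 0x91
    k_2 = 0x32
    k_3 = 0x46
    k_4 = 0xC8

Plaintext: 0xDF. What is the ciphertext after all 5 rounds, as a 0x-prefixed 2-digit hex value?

0x61

s_0 = plaintext = 0xDF
s_1 = Round(s_0, k_0) = 0xF4
s_2 = Round(s_1, k_1) = 0x4A
s_3 = Round(s_2, k_2) = 0xA0
s_4 = Round(s_3, k_3) = 0x06
s_5 = Round(s_4, k_4) = 0x61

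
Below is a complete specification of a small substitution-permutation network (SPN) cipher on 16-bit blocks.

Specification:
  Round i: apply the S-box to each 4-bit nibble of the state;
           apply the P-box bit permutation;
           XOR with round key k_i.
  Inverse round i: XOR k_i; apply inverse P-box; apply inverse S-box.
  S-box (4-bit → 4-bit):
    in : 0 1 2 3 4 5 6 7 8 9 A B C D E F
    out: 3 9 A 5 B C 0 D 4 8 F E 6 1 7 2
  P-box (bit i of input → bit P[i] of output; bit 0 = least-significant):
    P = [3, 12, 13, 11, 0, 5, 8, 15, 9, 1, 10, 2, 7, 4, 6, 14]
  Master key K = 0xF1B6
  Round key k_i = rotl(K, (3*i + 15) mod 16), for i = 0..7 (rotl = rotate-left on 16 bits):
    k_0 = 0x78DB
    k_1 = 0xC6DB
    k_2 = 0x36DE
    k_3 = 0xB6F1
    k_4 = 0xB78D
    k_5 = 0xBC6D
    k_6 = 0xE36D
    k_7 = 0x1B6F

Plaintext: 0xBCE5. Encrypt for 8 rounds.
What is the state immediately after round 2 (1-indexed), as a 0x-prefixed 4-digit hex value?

s_0 = plaintext = 0xBCE5
s_1 = Round(s_0, k_0) = 0x15A8
s_2 = Round(s_1, k_1) = 0x237E
s_3 = Round(s_2, k_2) = 0xC1C7
s_4 = Round(s_3, k_3) = 0x9D8D
s_5 = Round(s_4, k_4) = 0xF485
s_6 = Round(s_5, k_5) = 0x977B
s_7 = Round(s_6, k_6) = 0x1C68
s_8 = Round(s_7, k_7) = 0x7FED

0x237E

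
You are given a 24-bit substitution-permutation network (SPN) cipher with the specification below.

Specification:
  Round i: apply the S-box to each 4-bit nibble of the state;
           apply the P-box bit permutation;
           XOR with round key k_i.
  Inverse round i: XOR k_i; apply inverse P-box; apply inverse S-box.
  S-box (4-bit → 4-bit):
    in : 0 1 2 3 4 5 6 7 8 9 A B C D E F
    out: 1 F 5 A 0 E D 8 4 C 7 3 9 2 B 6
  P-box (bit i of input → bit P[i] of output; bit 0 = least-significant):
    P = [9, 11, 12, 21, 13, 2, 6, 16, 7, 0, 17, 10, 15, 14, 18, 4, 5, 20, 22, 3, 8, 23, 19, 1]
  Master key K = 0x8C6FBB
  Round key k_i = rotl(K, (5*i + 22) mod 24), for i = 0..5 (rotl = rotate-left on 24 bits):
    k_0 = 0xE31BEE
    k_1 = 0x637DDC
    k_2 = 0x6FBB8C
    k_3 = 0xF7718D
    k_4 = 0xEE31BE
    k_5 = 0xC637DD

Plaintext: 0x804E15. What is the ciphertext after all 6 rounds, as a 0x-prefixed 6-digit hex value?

0x0B120A

s_0 = plaintext = 0x804E15
s_1 = Round(s_0, k_0) = 0xCA270B
s_2 = Round(s_1, k_1) = 0x37D2FE
s_3 = Round(s_2, k_2) = 0xCDF142
s_4 = Round(s_3, k_3) = 0xE1260E
s_5 = Round(s_4, k_4) = 0x189E14
s_6 = Round(s_5, k_5) = 0x0B120A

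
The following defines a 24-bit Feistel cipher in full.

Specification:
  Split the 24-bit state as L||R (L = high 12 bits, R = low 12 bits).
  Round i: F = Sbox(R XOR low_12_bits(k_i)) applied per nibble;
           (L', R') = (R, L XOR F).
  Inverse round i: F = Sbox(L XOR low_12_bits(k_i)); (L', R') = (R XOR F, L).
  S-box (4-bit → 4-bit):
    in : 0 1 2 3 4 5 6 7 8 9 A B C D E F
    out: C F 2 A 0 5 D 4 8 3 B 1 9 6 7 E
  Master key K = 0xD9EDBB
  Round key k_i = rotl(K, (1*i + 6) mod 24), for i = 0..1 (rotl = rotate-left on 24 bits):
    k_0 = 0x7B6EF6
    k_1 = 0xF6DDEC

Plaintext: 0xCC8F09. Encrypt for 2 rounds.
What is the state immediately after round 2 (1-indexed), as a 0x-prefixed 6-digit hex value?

s_0 = plaintext = 0xCC8F09
s_1 = Round(s_0, k_0) = 0xF09326
s_2 = Round(s_1, k_1) = 0x326892

0x326892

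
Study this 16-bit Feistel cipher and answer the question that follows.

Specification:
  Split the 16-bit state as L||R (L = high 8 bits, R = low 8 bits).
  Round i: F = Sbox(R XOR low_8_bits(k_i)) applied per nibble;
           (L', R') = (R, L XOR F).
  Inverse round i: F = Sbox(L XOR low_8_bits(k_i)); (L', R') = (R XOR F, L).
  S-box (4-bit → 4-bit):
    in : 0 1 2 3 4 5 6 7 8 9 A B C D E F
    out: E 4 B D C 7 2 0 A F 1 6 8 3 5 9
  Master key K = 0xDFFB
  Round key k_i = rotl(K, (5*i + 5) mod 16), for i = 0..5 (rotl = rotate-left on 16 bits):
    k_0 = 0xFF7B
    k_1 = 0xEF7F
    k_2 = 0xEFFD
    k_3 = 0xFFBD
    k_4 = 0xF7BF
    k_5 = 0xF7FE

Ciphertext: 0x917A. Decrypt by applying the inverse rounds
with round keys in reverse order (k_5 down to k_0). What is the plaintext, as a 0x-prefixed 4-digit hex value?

0x024C

s_0 = ciphertext = 0x917A
s_1 = InvRound(s_0, k_5) = 0x5391
s_2 = InvRound(s_1, k_4) = 0xC953
s_3 = InvRound(s_2, k_3) = 0x5FC9
s_4 = InvRound(s_3, k_2) = 0xD25F
s_5 = InvRound(s_4, k_1) = 0x4CD2
s_6 = InvRound(s_5, k_0) = 0x024C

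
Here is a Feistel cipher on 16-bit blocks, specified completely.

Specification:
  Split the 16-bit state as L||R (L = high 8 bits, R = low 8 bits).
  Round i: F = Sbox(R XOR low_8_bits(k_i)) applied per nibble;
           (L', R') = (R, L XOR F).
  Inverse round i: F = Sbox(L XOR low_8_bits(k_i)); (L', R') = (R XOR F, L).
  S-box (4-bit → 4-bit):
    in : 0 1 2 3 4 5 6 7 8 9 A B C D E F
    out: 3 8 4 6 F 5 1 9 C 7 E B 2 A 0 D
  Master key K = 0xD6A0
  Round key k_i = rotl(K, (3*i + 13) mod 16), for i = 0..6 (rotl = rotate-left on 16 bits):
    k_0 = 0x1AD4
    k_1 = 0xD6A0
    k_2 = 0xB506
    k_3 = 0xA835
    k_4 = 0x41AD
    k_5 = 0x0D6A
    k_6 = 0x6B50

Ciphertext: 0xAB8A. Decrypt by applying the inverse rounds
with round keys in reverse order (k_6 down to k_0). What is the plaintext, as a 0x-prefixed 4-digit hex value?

s_0 = ciphertext = 0xAB8A
s_1 = InvRound(s_0, k_6) = 0x51AB
s_2 = InvRound(s_1, k_5) = 0xC051
s_3 = InvRound(s_2, k_4) = 0x4BC0
s_4 = InvRound(s_3, k_3) = 0x504B
s_5 = InvRound(s_4, k_2) = 0x1A50
s_6 = InvRound(s_5, k_1) = 0xEE1A
s_7 = InvRound(s_6, k_0) = 0x74EE

0x74EE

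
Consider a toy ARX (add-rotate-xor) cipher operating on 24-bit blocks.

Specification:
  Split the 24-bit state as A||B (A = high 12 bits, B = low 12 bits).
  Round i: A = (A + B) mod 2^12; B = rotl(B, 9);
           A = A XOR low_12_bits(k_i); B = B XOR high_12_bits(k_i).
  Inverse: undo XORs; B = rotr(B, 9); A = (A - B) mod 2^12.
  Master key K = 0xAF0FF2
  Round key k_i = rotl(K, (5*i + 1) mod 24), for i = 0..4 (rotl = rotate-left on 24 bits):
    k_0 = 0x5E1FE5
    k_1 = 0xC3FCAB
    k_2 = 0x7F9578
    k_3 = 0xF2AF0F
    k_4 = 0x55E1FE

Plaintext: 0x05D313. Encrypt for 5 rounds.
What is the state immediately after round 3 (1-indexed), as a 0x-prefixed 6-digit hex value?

0x27A8B0

s_0 = plaintext = 0x05D313
s_1 = Round(s_0, k_0) = 0xC95383
s_2 = Round(s_1, k_1) = 0xCB3A4F
s_3 = Round(s_2, k_2) = 0x27A8B0
s_4 = Round(s_3, k_3) = 0x425E3C
s_5 = Round(s_4, k_4) = 0x39FC99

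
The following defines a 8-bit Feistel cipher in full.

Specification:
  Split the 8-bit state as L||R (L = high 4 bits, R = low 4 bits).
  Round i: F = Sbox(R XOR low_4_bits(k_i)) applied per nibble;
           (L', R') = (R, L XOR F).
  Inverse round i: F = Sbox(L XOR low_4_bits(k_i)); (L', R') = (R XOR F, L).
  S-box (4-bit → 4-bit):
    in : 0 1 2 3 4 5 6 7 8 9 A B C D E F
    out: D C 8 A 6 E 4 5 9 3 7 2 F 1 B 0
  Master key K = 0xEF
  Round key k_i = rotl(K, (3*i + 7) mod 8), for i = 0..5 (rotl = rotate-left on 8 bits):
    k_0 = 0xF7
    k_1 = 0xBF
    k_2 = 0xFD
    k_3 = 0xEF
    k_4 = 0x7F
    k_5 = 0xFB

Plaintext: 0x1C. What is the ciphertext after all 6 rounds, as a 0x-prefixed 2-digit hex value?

s_0 = plaintext = 0x1C
s_1 = Round(s_0, k_0) = 0xC3
s_2 = Round(s_1, k_1) = 0x33
s_3 = Round(s_2, k_2) = 0x38
s_4 = Round(s_3, k_3) = 0x86
s_5 = Round(s_4, k_4) = 0x6B
s_6 = Round(s_5, k_5) = 0xBB

0xBB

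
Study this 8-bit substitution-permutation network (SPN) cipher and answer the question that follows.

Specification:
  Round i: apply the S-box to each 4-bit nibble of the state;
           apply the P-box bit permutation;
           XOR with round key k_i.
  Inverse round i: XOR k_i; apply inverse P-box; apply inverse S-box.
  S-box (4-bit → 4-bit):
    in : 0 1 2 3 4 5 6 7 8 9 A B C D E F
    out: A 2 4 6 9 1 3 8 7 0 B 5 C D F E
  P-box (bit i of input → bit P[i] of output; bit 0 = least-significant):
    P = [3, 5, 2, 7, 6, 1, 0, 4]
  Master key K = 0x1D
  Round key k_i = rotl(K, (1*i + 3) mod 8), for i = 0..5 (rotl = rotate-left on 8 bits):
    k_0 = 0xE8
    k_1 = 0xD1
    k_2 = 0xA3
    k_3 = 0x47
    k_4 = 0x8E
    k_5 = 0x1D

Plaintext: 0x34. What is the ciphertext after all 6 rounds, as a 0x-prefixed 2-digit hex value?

0xD8

s_0 = plaintext = 0x34
s_1 = Round(s_0, k_0) = 0x63
s_2 = Round(s_1, k_1) = 0xB7
s_3 = Round(s_2, k_2) = 0x62
s_4 = Round(s_3, k_3) = 0x01
s_5 = Round(s_4, k_4) = 0xBC
s_6 = Round(s_5, k_5) = 0xD8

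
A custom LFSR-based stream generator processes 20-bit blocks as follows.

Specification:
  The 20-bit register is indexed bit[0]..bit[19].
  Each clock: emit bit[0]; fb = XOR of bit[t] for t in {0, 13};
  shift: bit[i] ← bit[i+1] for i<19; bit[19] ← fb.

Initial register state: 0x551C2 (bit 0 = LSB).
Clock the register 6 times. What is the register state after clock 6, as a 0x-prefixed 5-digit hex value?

0xA1547

reg_0 = 0x551C2
clock 1: out=0, reg = 0x2A8E1
clock 2: out=1, reg = 0x15470
clock 3: out=0, reg = 0x0AA38
clock 4: out=0, reg = 0x8551C
clock 5: out=0, reg = 0x42A8E
clock 6: out=0, reg = 0xA1547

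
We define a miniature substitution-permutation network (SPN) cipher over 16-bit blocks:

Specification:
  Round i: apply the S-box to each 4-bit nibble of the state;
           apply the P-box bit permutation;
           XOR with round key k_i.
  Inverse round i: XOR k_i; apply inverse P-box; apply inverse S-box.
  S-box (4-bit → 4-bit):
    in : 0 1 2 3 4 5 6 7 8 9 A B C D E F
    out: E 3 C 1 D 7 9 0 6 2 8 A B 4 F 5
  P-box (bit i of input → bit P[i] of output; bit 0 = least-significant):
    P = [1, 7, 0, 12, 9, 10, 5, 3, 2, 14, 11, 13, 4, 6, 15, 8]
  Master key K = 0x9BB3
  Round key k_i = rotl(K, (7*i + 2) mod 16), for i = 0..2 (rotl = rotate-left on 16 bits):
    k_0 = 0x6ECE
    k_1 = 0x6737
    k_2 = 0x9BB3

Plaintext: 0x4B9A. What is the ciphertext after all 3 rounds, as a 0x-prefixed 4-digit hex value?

s_0 = plaintext = 0x4B9A
s_1 = Round(s_0, k_0) = 0x9BDE
s_2 = Round(s_1, k_1) = 0x17D4
s_3 = Round(s_2, k_2) = 0x8BC0

0x8BC0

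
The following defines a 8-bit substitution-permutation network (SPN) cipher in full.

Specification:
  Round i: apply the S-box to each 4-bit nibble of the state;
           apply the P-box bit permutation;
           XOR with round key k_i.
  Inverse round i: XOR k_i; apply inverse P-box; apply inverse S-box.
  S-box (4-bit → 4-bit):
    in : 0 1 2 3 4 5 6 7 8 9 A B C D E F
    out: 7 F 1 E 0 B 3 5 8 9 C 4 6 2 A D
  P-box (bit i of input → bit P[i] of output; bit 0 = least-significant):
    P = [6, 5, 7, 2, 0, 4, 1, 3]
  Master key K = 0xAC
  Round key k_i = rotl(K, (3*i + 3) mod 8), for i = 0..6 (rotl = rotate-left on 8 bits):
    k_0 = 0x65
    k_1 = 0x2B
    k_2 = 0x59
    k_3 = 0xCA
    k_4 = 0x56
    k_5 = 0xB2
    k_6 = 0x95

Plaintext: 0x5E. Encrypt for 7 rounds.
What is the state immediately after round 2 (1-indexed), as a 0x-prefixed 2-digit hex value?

0x36

s_0 = plaintext = 0x5E
s_1 = Round(s_0, k_0) = 0x58
s_2 = Round(s_1, k_1) = 0x36
s_3 = Round(s_2, k_2) = 0x23
s_4 = Round(s_3, k_3) = 0x6F
s_5 = Round(s_4, k_4) = 0x83
s_6 = Round(s_5, k_5) = 0x1E
s_7 = Round(s_6, k_6) = 0xAA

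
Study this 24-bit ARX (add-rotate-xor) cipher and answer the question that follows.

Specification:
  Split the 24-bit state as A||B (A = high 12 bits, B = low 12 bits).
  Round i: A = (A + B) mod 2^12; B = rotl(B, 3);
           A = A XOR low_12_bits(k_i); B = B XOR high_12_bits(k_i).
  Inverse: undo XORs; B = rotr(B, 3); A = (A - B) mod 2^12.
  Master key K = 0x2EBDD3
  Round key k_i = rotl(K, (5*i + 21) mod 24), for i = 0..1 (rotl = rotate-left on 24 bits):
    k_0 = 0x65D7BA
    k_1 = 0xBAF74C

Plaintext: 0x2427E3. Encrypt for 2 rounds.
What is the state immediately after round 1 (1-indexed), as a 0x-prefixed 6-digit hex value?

0xD9F946

s_0 = plaintext = 0x2427E3
s_1 = Round(s_0, k_0) = 0xD9F946
s_2 = Round(s_1, k_1) = 0x1A919B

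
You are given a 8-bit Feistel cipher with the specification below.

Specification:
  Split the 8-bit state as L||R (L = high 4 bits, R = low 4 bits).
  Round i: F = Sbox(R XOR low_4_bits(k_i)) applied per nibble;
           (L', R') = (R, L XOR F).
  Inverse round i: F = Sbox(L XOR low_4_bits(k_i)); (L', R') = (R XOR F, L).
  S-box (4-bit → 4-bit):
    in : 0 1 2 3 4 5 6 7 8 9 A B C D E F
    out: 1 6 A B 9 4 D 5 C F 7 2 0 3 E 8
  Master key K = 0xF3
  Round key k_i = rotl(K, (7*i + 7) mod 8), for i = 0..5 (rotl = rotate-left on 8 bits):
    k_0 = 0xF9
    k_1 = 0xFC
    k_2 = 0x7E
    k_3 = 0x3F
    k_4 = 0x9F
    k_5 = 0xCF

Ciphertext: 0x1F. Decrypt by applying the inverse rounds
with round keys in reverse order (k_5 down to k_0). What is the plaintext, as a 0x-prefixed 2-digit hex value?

0x63

s_0 = ciphertext = 0x1F
s_1 = InvRound(s_0, k_5) = 0x11
s_2 = InvRound(s_1, k_4) = 0xF1
s_3 = InvRound(s_2, k_3) = 0x0F
s_4 = InvRound(s_3, k_2) = 0x10
s_5 = InvRound(s_4, k_1) = 0x31
s_6 = InvRound(s_5, k_0) = 0x63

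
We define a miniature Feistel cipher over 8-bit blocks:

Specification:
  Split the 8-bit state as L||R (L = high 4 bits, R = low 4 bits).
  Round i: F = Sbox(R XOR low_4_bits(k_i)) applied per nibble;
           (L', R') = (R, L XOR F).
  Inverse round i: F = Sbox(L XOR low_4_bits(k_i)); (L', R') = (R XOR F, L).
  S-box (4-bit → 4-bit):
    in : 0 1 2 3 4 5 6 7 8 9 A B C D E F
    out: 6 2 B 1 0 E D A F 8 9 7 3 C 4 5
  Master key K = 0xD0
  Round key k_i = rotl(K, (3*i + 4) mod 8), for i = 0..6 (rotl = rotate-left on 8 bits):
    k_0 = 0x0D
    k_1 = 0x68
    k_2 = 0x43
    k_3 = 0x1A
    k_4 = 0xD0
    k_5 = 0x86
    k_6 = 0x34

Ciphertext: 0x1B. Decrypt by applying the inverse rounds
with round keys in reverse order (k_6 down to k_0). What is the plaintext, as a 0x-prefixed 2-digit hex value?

s_0 = ciphertext = 0x1B
s_1 = InvRound(s_0, k_6) = 0x51
s_2 = InvRound(s_1, k_5) = 0x05
s_3 = InvRound(s_2, k_4) = 0x30
s_4 = InvRound(s_3, k_3) = 0x83
s_5 = InvRound(s_4, k_2) = 0x48
s_6 = InvRound(s_5, k_1) = 0xB4
s_7 = InvRound(s_6, k_0) = 0x9B

0x9B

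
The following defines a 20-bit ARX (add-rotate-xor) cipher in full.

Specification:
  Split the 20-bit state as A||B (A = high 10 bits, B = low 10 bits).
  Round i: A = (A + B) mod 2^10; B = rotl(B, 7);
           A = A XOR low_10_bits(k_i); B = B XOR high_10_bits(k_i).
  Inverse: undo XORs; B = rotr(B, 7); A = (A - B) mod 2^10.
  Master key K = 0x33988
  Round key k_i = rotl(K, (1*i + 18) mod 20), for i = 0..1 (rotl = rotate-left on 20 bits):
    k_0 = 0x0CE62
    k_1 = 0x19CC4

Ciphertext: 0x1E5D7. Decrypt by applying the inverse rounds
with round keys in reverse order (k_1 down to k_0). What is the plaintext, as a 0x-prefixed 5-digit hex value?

0xF5583

s_0 = ciphertext = 0x1E5D7
s_1 = InvRound(s_0, k_1) = 0xCE983
s_2 = InvRound(s_1, k_0) = 0xF5583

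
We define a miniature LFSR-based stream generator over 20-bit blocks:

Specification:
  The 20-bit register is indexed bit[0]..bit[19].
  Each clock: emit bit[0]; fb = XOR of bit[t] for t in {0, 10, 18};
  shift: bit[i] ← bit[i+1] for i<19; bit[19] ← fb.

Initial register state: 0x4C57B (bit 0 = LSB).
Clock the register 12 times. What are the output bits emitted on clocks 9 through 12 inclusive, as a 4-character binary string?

reg_0 = 0x4C57B
clock 1: out=1, reg = 0xA62BD
clock 2: out=1, reg = 0xD315E
clock 3: out=0, reg = 0xE98AF
clock 4: out=1, reg = 0x74C57
clock 5: out=1, reg = 0xBA62B
clock 6: out=1, reg = 0x5D315
clock 7: out=1, reg = 0x2E98A
clock 8: out=0, reg = 0x174C5
clock 9: out=1, reg = 0x0BA62
clock 10: out=0, reg = 0x05D31
clock 11: out=1, reg = 0x02E98
clock 12: out=0, reg = 0x8174C

1010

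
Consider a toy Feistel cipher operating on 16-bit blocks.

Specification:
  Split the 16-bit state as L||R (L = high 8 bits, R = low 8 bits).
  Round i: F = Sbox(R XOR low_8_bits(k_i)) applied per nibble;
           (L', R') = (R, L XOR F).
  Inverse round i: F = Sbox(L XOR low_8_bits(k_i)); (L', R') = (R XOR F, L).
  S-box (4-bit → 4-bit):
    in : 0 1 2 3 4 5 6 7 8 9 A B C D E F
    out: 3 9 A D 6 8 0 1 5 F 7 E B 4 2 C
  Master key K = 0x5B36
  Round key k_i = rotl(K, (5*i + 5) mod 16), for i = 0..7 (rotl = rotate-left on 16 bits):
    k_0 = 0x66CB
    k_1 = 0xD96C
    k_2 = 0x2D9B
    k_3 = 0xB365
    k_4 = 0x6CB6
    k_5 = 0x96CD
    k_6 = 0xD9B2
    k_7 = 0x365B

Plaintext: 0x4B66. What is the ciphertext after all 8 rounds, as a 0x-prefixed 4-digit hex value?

0xD30F

s_0 = plaintext = 0x4B66
s_1 = Round(s_0, k_0) = 0x663F
s_2 = Round(s_1, k_1) = 0x3FEB
s_3 = Round(s_2, k_2) = 0xEB2C
s_4 = Round(s_3, k_3) = 0x2C84
s_5 = Round(s_4, k_4) = 0x84F6
s_6 = Round(s_5, k_5) = 0xF65A
s_7 = Round(s_6, k_6) = 0x5AD3
s_8 = Round(s_7, k_7) = 0xD30F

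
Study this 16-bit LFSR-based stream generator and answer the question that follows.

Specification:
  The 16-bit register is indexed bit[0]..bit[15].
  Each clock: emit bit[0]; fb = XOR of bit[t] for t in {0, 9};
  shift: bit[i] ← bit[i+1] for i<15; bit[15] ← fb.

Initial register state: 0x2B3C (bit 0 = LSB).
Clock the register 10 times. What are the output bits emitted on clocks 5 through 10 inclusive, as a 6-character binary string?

reg_0 = 0x2B3C
clock 1: out=0, reg = 0x959E
clock 2: out=0, reg = 0x4ACF
clock 3: out=1, reg = 0x2567
clock 4: out=1, reg = 0x92B3
clock 5: out=1, reg = 0x4959
clock 6: out=1, reg = 0xA4AC
clock 7: out=0, reg = 0x5256
clock 8: out=0, reg = 0xA92B
clock 9: out=1, reg = 0xD495
clock 10: out=1, reg = 0xEA4A

110011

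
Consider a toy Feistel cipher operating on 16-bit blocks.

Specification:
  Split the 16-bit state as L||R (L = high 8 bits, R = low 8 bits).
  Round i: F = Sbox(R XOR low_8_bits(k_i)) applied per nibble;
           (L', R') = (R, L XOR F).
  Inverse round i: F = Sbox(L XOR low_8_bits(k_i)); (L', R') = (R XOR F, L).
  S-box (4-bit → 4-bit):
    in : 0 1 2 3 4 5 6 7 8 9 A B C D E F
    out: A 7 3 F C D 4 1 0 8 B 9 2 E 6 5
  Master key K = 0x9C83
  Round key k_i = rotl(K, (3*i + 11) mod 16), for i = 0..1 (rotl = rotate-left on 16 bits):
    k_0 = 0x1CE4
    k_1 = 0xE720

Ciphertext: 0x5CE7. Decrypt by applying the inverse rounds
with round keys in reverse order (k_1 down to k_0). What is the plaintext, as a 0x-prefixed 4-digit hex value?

s_0 = ciphertext = 0x5CE7
s_1 = InvRound(s_0, k_1) = 0xF55C
s_2 = InvRound(s_1, k_0) = 0x2BF5

0x2BF5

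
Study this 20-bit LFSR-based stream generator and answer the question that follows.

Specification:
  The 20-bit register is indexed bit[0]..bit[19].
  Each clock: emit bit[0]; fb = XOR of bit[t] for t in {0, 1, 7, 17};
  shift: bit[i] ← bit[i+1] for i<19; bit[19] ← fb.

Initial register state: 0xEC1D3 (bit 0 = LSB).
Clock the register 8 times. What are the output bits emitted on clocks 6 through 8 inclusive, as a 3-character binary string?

reg_0 = 0xEC1D3
clock 1: out=1, reg = 0x760E9
clock 2: out=1, reg = 0xBB074
clock 3: out=0, reg = 0xDD83A
clock 4: out=0, reg = 0xEEC1D
clock 5: out=1, reg = 0x7760E
clock 6: out=0, reg = 0x3BB07
clock 7: out=1, reg = 0x9DD83
clock 8: out=1, reg = 0xCEEC1

011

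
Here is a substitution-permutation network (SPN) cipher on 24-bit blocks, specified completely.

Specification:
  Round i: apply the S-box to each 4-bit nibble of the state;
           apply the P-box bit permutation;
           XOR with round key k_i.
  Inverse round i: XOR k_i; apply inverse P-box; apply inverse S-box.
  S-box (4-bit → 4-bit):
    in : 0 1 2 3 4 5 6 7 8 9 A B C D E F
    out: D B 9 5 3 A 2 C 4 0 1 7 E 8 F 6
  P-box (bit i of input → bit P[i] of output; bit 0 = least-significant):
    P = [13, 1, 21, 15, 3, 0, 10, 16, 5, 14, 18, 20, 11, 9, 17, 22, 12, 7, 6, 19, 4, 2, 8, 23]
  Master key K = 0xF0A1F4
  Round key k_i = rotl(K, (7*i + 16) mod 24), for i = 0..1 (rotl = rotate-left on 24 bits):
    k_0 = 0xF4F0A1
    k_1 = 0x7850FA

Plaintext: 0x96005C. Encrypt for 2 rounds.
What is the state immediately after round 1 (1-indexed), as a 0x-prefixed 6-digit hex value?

0x837802

s_0 = plaintext = 0x96005C
s_1 = Round(s_0, k_0) = 0x837802
s_2 = Round(s_1, k_1) = 0x3FE5B2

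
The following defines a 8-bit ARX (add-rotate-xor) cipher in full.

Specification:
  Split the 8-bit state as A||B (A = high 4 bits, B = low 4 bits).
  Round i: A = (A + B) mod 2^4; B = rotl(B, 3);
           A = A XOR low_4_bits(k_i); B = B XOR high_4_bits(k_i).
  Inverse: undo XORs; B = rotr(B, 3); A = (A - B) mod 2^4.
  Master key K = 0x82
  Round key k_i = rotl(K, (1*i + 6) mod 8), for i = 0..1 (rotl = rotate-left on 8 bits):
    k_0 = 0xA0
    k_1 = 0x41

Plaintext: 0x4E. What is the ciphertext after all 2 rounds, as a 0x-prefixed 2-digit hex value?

0xEA

s_0 = plaintext = 0x4E
s_1 = Round(s_0, k_0) = 0x2D
s_2 = Round(s_1, k_1) = 0xEA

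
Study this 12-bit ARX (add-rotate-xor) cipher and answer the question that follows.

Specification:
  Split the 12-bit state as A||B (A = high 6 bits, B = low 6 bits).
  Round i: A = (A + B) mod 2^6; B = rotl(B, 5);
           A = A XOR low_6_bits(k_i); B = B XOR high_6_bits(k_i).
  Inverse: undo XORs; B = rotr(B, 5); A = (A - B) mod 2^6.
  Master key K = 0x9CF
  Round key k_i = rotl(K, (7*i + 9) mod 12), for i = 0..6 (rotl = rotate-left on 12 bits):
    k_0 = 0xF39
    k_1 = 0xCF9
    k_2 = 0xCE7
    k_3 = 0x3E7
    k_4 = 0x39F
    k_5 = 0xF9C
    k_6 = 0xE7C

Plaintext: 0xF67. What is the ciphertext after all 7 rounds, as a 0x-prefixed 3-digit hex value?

s_0 = plaintext = 0xF67
s_1 = Round(s_0, k_0) = 0x74F
s_2 = Round(s_1, k_1) = 0x554
s_3 = Round(s_2, k_2) = 0x3B9
s_4 = Round(s_3, k_3) = 0x833
s_5 = Round(s_4, k_4) = 0x337
s_6 = Round(s_5, k_5) = 0x7C5
s_7 = Round(s_6, k_6) = 0x61B

0x61B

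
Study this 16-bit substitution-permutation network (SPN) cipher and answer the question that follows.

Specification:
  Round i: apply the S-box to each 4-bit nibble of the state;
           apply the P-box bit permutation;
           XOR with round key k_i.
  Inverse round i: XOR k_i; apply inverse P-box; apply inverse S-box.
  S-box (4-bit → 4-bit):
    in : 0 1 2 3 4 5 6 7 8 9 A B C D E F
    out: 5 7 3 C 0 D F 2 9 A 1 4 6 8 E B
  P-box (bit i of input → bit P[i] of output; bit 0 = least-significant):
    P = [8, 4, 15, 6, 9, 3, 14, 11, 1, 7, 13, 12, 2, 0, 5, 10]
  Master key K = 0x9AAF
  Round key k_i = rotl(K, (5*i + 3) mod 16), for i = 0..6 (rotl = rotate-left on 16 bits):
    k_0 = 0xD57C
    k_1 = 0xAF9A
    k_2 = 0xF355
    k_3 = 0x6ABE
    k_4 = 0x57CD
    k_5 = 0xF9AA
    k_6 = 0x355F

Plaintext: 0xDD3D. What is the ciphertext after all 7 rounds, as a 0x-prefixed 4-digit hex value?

0xD506

s_0 = plaintext = 0xDD3D
s_1 = Round(s_0, k_0) = 0x893C
s_2 = Round(s_1, k_1) = 0x730E
s_3 = Round(s_2, k_2) = 0x0104
s_4 = Round(s_3, k_3) = 0x0818
s_5 = Round(s_4, k_4) = 0x04A3
s_6 = Round(s_5, k_5) = 0x7BCE
s_7 = Round(s_6, k_6) = 0xD506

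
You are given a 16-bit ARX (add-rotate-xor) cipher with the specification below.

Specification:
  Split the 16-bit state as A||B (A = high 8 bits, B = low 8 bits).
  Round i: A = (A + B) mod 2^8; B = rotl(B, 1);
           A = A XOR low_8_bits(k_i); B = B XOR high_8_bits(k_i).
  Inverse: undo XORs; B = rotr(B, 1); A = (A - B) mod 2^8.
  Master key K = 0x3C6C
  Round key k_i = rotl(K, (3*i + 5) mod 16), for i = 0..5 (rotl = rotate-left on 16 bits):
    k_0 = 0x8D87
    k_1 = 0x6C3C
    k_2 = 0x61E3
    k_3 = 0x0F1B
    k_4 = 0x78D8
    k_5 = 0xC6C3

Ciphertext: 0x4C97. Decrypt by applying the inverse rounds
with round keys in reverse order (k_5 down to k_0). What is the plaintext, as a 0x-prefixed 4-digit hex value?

s_0 = ciphertext = 0x4C97
s_1 = InvRound(s_0, k_5) = 0xE7A8
s_2 = InvRound(s_1, k_4) = 0xD768
s_3 = InvRound(s_2, k_3) = 0x19B3
s_4 = InvRound(s_3, k_2) = 0x9169
s_5 = InvRound(s_4, k_1) = 0x2B82
s_6 = InvRound(s_5, k_0) = 0x2587

0x2587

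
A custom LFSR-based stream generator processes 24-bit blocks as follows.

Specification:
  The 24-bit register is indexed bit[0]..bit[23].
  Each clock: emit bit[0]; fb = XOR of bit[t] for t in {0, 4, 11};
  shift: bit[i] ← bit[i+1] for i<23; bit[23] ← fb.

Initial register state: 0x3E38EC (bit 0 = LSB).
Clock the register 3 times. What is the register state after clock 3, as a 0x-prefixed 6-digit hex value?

0xA7C71D

reg_0 = 0x3E38EC
clock 1: out=0, reg = 0x9F1C76
clock 2: out=0, reg = 0x4F8E3B
clock 3: out=1, reg = 0xA7C71D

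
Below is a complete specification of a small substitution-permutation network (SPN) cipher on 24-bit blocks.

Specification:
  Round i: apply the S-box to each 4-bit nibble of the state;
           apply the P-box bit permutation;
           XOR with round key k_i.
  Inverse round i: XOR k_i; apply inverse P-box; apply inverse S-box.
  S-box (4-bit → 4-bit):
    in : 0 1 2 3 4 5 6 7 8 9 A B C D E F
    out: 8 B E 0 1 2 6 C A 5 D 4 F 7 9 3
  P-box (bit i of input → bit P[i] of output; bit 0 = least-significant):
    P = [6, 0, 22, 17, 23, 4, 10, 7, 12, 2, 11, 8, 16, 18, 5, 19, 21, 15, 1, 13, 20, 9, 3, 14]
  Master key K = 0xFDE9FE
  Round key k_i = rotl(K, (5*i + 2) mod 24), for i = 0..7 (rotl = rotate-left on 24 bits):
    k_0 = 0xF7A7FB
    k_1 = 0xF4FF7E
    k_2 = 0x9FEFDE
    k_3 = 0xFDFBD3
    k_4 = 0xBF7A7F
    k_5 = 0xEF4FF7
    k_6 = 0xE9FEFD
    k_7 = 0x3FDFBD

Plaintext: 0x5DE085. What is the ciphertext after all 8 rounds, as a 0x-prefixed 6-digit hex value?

s_0 = plaintext = 0x5DE085
s_1 = Round(s_0, k_0) = 0xDE2468
s_2 = Round(s_1, k_1) = 0xCAC947
s_3 = Round(s_2, k_2) = 0x6095F4
s_4 = Round(s_3, k_3) = 0x7CD9AF
s_5 = Round(s_4, k_4) = 0x1A8694
s_6 = Round(s_5, k_5) = 0x5321B1
s_7 = Round(s_6, k_6) = 0xE7E998
s_8 = Round(s_7, k_7) = 0xA4A3BE

0xA4A3BE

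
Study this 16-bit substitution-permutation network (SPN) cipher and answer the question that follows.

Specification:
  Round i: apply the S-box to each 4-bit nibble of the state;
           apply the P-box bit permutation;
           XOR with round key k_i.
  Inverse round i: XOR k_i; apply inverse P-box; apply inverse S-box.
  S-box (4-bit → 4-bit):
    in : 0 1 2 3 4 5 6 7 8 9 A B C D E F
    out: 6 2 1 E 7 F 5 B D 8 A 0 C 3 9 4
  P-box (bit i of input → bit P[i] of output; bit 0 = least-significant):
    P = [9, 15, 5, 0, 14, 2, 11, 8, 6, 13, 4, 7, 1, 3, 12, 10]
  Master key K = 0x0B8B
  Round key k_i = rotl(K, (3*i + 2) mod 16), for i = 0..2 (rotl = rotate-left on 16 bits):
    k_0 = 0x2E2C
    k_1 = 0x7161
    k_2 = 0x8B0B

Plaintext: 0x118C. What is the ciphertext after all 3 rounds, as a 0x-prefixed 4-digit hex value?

0xD40A

s_0 = plaintext = 0x118C
s_1 = Round(s_0, k_0) = 0x4705
s_2 = Round(s_1, k_1) = 0xCB8E
s_3 = Round(s_2, k_2) = 0xD40A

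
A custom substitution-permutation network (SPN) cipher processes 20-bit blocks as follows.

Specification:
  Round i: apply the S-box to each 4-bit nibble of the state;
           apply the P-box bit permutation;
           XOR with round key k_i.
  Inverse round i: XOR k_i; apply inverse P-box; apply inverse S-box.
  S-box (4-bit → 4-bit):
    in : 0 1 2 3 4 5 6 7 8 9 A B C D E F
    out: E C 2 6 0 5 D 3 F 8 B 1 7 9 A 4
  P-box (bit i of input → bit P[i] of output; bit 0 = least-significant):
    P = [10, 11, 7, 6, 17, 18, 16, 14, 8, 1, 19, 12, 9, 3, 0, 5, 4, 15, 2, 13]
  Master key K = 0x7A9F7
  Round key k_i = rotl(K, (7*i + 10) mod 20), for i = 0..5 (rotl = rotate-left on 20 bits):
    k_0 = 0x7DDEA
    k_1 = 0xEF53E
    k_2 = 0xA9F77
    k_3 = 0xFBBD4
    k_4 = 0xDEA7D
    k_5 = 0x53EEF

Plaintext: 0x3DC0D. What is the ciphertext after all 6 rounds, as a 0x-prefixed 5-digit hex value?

s_0 = plaintext = 0x3DC0D
s_1 = Round(s_0, k_0) = 0xA1A8C
s_2 = Round(s_1, k_1) = 0x9088D
s_3 = Round(s_2, k_2) = 0x5EA1C
s_4 = Round(s_3, k_3) = 0xEE66A
s_5 = Round(s_4, k_4) = 0x61715
s_6 = Round(s_5, k_5) = 0x45B58

0x45B58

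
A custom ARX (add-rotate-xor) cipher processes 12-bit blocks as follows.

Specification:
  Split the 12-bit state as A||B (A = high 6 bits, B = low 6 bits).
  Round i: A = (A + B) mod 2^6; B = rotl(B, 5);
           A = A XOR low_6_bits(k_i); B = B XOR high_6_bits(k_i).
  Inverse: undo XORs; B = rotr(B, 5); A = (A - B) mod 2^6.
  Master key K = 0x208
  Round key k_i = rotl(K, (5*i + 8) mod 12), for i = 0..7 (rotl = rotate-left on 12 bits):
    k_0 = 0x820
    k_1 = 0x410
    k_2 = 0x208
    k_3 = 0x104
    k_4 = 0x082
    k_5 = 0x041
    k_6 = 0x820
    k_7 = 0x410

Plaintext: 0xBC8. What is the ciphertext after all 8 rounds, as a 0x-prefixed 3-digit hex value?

0xDC2

s_0 = plaintext = 0xBC8
s_1 = Round(s_0, k_0) = 0x5E4
s_2 = Round(s_1, k_1) = 0xAC2
s_3 = Round(s_2, k_2) = 0x949
s_4 = Round(s_3, k_3) = 0xAA0
s_5 = Round(s_4, k_4) = 0x212
s_6 = Round(s_5, k_5) = 0x6C8
s_7 = Round(s_6, k_6) = 0x0E4
s_8 = Round(s_7, k_7) = 0xDC2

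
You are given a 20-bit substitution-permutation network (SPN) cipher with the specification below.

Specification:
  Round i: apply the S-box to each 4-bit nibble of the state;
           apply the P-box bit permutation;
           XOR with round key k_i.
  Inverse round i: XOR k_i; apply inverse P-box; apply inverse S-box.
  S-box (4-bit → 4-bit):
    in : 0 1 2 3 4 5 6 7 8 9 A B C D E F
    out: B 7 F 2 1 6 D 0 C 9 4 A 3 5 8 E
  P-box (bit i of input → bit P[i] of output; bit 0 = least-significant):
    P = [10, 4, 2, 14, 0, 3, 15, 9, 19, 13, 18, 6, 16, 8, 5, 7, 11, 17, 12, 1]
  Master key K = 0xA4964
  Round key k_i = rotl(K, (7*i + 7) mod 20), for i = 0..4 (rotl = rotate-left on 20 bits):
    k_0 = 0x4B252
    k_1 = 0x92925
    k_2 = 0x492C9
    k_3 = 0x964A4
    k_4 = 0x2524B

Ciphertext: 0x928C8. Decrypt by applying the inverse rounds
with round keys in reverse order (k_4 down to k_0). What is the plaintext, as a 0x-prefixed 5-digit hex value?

s_0 = ciphertext = 0x928C8
s_1 = InvRound(s_0, k_4) = 0x29C9E
s_2 = InvRound(s_1, k_3) = 0x2DC5B
s_3 = InvRound(s_2, k_2) = 0x0EAE0
s_4 = InvRound(s_3, k_1) = 0x70968
s_5 = InvRound(s_4, k_0) = 0x213F3

0x213F3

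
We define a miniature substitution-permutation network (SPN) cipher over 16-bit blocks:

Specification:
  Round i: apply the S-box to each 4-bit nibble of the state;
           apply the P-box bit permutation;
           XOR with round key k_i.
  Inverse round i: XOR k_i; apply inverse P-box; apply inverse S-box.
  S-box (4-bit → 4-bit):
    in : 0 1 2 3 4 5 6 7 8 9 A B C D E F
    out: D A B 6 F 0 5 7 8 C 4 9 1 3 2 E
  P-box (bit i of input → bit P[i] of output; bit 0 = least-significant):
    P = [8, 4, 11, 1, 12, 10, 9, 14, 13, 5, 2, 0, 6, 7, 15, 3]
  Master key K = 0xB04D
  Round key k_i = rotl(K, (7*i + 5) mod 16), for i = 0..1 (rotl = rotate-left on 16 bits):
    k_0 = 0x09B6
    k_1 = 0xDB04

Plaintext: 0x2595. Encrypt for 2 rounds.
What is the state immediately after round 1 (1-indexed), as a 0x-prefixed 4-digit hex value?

s_0 = plaintext = 0x2595
s_1 = Round(s_0, k_0) = 0x4B7E
s_2 = Round(s_1, k_1) = 0x6DDD

0x4B7E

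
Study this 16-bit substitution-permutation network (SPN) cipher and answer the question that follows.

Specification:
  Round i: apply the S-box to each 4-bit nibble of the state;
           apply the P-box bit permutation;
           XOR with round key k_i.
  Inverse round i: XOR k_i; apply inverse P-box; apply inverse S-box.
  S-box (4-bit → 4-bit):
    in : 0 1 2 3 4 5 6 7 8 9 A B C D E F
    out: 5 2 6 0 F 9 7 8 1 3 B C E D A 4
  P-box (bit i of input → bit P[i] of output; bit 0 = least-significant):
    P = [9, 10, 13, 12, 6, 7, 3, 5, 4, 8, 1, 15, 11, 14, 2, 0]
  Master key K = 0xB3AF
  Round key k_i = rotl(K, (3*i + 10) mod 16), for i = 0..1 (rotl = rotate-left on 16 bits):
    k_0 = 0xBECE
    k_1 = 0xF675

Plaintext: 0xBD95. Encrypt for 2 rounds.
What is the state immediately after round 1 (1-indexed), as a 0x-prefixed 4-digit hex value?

0x2C19

s_0 = plaintext = 0xBD95
s_1 = Round(s_0, k_0) = 0x2C19
s_2 = Round(s_1, k_1) = 0x31F3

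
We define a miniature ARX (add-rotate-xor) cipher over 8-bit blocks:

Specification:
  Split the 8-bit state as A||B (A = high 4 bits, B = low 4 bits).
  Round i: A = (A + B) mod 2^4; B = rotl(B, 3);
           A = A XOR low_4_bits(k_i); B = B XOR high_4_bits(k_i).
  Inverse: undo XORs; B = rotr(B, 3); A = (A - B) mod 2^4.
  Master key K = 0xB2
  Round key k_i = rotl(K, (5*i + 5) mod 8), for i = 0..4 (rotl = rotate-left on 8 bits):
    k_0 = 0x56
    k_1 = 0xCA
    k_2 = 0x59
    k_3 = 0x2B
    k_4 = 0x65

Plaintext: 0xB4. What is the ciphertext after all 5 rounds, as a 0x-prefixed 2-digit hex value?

s_0 = plaintext = 0xB4
s_1 = Round(s_0, k_0) = 0x97
s_2 = Round(s_1, k_1) = 0xA7
s_3 = Round(s_2, k_2) = 0x8E
s_4 = Round(s_3, k_3) = 0xD5
s_5 = Round(s_4, k_4) = 0x7C

0x7C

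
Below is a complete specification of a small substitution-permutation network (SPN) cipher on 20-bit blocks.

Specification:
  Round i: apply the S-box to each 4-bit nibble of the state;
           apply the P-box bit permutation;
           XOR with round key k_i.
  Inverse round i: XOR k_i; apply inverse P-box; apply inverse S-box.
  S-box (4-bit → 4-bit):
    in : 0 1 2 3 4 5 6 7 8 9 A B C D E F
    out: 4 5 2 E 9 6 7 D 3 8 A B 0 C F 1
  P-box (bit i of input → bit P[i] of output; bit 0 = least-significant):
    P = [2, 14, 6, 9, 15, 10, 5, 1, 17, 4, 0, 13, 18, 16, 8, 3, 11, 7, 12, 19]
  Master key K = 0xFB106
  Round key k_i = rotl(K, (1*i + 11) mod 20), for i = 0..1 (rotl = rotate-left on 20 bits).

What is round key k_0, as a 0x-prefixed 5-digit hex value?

K = 0xFB106
k_0 = rotl(K, (1*0+11) mod 20) = rotl(K, 11) = 0x837D8

0x837D8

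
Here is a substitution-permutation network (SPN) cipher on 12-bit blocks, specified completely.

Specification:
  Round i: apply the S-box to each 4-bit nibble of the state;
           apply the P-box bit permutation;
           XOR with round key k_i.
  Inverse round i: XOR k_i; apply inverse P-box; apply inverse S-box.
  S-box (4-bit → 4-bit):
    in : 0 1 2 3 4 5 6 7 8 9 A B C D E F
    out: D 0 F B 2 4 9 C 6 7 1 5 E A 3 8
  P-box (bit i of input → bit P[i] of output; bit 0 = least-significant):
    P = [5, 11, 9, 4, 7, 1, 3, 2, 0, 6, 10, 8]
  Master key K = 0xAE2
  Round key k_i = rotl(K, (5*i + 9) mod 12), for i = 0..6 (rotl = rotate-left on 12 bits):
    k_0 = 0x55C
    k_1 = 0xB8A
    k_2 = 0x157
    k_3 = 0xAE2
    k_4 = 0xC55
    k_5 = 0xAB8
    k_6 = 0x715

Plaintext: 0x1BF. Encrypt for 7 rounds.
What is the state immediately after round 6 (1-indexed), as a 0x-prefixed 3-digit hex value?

0x6ED

s_0 = plaintext = 0x1BF
s_1 = Round(s_0, k_0) = 0x5C4
s_2 = Round(s_1, k_1) = 0x784
s_3 = Round(s_2, k_2) = 0xC5D
s_4 = Round(s_3, k_3) = 0x7BA
s_5 = Round(s_4, k_4) = 0x9FD
s_6 = Round(s_5, k_5) = 0x6ED
s_7 = Round(s_6, k_6) = 0xE86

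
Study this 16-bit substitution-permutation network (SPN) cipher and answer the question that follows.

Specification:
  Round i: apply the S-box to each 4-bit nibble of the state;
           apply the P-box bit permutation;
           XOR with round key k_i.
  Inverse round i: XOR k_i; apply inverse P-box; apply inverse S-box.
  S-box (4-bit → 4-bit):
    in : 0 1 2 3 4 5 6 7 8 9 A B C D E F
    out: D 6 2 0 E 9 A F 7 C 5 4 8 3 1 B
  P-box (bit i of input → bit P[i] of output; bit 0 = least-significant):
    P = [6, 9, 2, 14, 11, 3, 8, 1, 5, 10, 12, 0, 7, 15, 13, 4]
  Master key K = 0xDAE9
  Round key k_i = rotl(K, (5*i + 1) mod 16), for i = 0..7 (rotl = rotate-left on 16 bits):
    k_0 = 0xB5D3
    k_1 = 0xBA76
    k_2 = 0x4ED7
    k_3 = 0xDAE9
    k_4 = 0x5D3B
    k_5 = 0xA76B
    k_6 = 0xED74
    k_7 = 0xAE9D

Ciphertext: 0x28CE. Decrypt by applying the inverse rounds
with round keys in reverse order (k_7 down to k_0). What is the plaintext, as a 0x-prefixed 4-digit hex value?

0x81BC

s_0 = ciphertext = 0x28CE
s_1 = InvRound(s_0, k_7) = 0x66CD
s_2 = InvRound(s_1, k_6) = 0xF582
s_3 = InvRound(s_2, k_5) = 0xE02F
s_4 = InvRound(s_3, k_4) = 0x41AB
s_5 = InvRound(s_4, k_3) = 0x2B0D
s_6 = InvRound(s_5, k_2) = 0x0245
s_7 = InvRound(s_6, k_1) = 0x4053
s_8 = InvRound(s_7, k_0) = 0x81BC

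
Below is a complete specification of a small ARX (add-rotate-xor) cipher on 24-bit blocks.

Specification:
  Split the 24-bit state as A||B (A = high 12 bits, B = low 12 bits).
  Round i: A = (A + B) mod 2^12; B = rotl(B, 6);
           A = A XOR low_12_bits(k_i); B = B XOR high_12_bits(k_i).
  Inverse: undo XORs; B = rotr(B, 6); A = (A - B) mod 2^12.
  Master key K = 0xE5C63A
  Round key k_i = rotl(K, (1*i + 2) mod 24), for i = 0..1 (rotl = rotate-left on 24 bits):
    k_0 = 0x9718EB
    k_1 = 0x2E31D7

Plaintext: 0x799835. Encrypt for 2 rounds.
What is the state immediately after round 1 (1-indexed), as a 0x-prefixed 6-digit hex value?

0x725411

s_0 = plaintext = 0x799835
s_1 = Round(s_0, k_0) = 0x725411
s_2 = Round(s_1, k_1) = 0xAE16B3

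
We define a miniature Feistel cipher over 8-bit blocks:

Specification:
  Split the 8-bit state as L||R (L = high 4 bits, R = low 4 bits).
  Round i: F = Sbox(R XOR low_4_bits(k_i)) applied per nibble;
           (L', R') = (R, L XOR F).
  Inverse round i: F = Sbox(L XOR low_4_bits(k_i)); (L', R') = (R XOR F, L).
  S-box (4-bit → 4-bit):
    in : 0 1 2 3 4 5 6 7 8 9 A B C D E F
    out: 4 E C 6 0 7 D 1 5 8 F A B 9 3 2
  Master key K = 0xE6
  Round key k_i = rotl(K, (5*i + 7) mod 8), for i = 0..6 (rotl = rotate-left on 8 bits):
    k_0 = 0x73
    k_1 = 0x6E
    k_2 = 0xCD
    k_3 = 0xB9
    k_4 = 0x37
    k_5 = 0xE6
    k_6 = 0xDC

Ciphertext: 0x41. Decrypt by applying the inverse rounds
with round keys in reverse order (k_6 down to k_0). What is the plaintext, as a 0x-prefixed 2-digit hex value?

0x92

s_0 = ciphertext = 0x41
s_1 = InvRound(s_0, k_6) = 0x44
s_2 = InvRound(s_1, k_5) = 0x84
s_3 = InvRound(s_2, k_4) = 0x68
s_4 = InvRound(s_3, k_3) = 0xA6
s_5 = InvRound(s_4, k_2) = 0x7A
s_6 = InvRound(s_5, k_1) = 0x27
s_7 = InvRound(s_6, k_0) = 0x92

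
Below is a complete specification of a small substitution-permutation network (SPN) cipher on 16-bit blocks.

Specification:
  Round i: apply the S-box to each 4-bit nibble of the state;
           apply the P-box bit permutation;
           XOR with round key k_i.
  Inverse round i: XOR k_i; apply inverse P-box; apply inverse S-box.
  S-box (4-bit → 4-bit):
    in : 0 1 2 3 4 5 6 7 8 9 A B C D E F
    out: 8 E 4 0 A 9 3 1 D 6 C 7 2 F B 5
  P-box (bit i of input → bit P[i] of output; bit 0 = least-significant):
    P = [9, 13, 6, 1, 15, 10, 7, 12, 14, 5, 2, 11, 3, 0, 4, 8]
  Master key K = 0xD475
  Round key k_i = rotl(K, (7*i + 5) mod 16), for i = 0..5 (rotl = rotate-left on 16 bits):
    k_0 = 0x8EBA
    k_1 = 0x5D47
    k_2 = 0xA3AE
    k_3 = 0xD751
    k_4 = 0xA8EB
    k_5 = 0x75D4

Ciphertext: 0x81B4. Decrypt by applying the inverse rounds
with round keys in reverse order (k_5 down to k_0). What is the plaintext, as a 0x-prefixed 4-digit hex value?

0x109D

s_0 = ciphertext = 0x81B4
s_1 = InvRound(s_0, k_5) = 0x36E9
s_2 = InvRound(s_1, k_4) = 0x30E5
s_3 = InvRound(s_2, k_3) = 0xABB6
s_4 = InvRound(s_3, k_2) = 0xF033
s_5 = InvRound(s_4, k_1) = 0xA169
s_6 = InvRound(s_5, k_0) = 0x109D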